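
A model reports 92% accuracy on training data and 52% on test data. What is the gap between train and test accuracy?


Gap = train_accuracy - test_accuracy
= 92 - 52
= 40%
This large gap strongly indicates overfitting.

40


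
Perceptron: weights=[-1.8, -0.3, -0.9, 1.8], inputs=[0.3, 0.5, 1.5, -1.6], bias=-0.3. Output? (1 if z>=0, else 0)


z = w . x + b
= -1.8*0.3 + -0.3*0.5 + -0.9*1.5 + 1.8*-1.6 + -0.3
= -0.54 + -0.15 + -1.35 + -2.88 + -0.3
= -4.92 + -0.3
= -5.22
Since z = -5.22 < 0, output = 0

0


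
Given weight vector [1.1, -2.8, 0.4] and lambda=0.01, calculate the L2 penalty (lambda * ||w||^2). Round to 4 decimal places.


Squaring each weight:
1.1^2 = 1.21
(-2.8)^2 = 7.84
0.4^2 = 0.16
Sum of squares = 9.21
Penalty = 0.01 * 9.21 = 0.0921

0.0921


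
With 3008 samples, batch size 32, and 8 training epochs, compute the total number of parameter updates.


Iterations per epoch = 3008 / 32 = 94
Total updates = iterations_per_epoch * epochs
= 94 * 8
= 752

752


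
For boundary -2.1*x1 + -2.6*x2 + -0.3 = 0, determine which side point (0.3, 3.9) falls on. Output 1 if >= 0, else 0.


Compute -2.1 * 0.3 + -2.6 * 3.9 + -0.3
= -0.63 + -10.14 + -0.3
= -11.07
Since -11.07 < 0, the point is on the negative side.

0


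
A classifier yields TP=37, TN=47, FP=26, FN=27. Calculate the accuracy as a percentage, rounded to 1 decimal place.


Accuracy = (TP + TN) / (TP + TN + FP + FN) * 100
= (37 + 47) / (37 + 47 + 26 + 27)
= 84 / 137
= 0.6131
= 61.3%

61.3


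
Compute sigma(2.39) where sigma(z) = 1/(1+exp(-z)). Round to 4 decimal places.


sigmoid(z) = 1 / (1 + exp(-z))
exp(-(2.39)) = exp(-2.39) = 0.0916
1 + 0.0916 = 1.0916
1 / 1.0916 = 0.9161

0.9161


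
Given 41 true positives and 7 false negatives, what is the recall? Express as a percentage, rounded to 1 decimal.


Recall = TP / (TP + FN) * 100
= 41 / (41 + 7)
= 41 / 48
= 0.8542
= 85.4%

85.4


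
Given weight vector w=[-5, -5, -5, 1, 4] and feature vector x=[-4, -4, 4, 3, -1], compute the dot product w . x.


Element-wise products:
-5 * -4 = 20
-5 * -4 = 20
-5 * 4 = -20
1 * 3 = 3
4 * -1 = -4
Sum = 20 + 20 + -20 + 3 + -4
= 19

19


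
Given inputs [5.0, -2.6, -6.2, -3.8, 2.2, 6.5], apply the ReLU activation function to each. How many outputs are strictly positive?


ReLU(x) = max(0, x) for each element:
ReLU(5.0) = 5.0
ReLU(-2.6) = 0
ReLU(-6.2) = 0
ReLU(-3.8) = 0
ReLU(2.2) = 2.2
ReLU(6.5) = 6.5
Active neurons (>0): 3

3


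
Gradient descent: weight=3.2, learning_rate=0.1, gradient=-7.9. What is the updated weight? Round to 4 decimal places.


w_new = w_old - lr * gradient
= 3.2 - 0.1 * -7.9
= 3.2 - (-0.79)
= 3.9900

3.9900


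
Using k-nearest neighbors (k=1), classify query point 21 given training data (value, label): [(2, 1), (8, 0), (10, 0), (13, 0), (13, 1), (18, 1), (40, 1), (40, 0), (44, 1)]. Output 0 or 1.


Distances from query 21:
Point 18 (class 1): distance = 3
K=1 nearest neighbors: classes = [1]
Votes for class 1: 1 / 1
Majority vote => class 1

1


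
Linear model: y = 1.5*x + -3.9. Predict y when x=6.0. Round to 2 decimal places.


y = 1.5 * 6.0 + (-3.9)
= 9.0 + (-3.9)
= 5.10

5.10


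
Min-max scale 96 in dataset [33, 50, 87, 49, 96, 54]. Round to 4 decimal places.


Min = 33, Max = 96
Range = 96 - 33 = 63
Scaled = (x - min) / (max - min)
= (96 - 33) / 63
= 63 / 63
= 1.0000

1.0000


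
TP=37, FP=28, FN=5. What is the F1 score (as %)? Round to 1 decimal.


Precision = TP / (TP + FP) = 37 / 65 = 0.5692
Recall = TP / (TP + FN) = 37 / 42 = 0.881
F1 = 2 * P * R / (P + R)
= 2 * 0.5692 * 0.881 / (0.5692 + 0.881)
= 1.0029 / 1.4502
= 0.6916
As percentage: 69.2%

69.2


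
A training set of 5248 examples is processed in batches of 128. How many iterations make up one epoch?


Iterations per epoch = dataset_size / batch_size
= 5248 / 128
= 41

41


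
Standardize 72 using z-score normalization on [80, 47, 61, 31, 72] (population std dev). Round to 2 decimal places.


Mean = (80 + 47 + 61 + 31 + 72) / 5 = 58.2
Variance = sum((x_i - mean)^2) / n = 307.76
Std = sqrt(307.76) = 17.5431
Z = (x - mean) / std
= (72 - 58.2) / 17.5431
= 13.8 / 17.5431
= 0.79

0.79


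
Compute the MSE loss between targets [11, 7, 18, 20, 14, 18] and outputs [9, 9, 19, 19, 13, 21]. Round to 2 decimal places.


Differences: [2, -2, -1, 1, 1, -3]
Squared errors: [4, 4, 1, 1, 1, 9]
Sum of squared errors = 20
MSE = 20 / 6 = 3.33

3.33


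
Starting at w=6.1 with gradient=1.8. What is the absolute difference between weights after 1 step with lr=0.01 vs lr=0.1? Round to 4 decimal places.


With lr=0.01: w_new = 6.1 - 0.01 * 1.8 = 6.082
With lr=0.1: w_new = 6.1 - 0.1 * 1.8 = 5.92
Absolute difference = |6.082 - 5.92|
= 0.1620

0.1620


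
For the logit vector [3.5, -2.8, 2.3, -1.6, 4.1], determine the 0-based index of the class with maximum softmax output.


Softmax is a monotonic transformation, so it preserves the argmax.
We need to find the index of the maximum logit.
Index 0: 3.5
Index 1: -2.8
Index 2: 2.3
Index 3: -1.6
Index 4: 4.1
Maximum logit = 4.1 at index 4

4


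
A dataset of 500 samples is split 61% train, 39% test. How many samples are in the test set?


Train samples = 500 * 61% = 305
Test samples = 500 - 305
= 195

195


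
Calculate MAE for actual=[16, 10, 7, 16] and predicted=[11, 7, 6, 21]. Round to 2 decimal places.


Absolute errors: [5, 3, 1, 5]
Sum of absolute errors = 14
MAE = 14 / 4 = 3.50

3.50


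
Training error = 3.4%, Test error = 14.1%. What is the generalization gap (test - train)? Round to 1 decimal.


Generalization gap = test_error - train_error
= 14.1 - 3.4
= 10.7%
A large gap suggests overfitting.

10.7


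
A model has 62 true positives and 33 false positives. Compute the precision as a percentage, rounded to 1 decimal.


Precision = TP / (TP + FP) * 100
= 62 / (62 + 33)
= 62 / 95
= 0.6526
= 65.3%

65.3


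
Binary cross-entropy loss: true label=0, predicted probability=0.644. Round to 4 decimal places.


For y=0: Loss = -log(1-p)
= -log(1 - 0.644)
= -log(0.356)
= -(-1.0328)
= 1.0328

1.0328


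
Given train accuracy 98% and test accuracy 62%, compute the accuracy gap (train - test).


Gap = train_accuracy - test_accuracy
= 98 - 62
= 36%
This large gap strongly indicates overfitting.

36


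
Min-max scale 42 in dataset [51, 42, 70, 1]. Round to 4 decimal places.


Min = 1, Max = 70
Range = 70 - 1 = 69
Scaled = (x - min) / (max - min)
= (42 - 1) / 69
= 41 / 69
= 0.5942

0.5942


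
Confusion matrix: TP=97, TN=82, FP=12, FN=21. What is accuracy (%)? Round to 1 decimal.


Accuracy = (TP + TN) / (TP + TN + FP + FN) * 100
= (97 + 82) / (97 + 82 + 12 + 21)
= 179 / 212
= 0.8443
= 84.4%

84.4


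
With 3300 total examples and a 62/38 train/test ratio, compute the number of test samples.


Train samples = 3300 * 62% = 2046
Test samples = 3300 - 2046
= 1254

1254


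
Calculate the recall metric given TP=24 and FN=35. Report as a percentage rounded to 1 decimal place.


Recall = TP / (TP + FN) * 100
= 24 / (24 + 35)
= 24 / 59
= 0.4068
= 40.7%

40.7


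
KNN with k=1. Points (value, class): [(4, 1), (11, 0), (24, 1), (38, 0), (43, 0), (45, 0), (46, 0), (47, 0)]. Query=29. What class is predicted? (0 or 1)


Distances from query 29:
Point 24 (class 1): distance = 5
K=1 nearest neighbors: classes = [1]
Votes for class 1: 1 / 1
Majority vote => class 1

1


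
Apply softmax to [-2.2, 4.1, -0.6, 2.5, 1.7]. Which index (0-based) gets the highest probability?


Softmax is a monotonic transformation, so it preserves the argmax.
We need to find the index of the maximum logit.
Index 0: -2.2
Index 1: 4.1
Index 2: -0.6
Index 3: 2.5
Index 4: 1.7
Maximum logit = 4.1 at index 1

1


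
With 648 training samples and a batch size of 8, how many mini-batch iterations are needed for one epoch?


Iterations per epoch = dataset_size / batch_size
= 648 / 8
= 81

81


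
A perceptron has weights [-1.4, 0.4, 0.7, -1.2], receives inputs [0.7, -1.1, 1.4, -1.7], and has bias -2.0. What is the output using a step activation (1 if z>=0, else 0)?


z = w . x + b
= -1.4*0.7 + 0.4*-1.1 + 0.7*1.4 + -1.2*-1.7 + -2.0
= -0.98 + -0.44 + 0.98 + 2.04 + -2.0
= 1.6 + -2.0
= -0.4
Since z = -0.4 < 0, output = 0

0


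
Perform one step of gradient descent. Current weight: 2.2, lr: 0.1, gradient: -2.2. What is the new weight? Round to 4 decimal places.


w_new = w_old - lr * gradient
= 2.2 - 0.1 * -2.2
= 2.2 - (-0.22)
= 2.4200

2.4200


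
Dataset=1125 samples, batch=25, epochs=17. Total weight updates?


Iterations per epoch = 1125 / 25 = 45
Total updates = iterations_per_epoch * epochs
= 45 * 17
= 765

765


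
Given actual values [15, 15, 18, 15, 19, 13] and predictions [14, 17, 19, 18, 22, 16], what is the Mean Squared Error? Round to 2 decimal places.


Differences: [1, -2, -1, -3, -3, -3]
Squared errors: [1, 4, 1, 9, 9, 9]
Sum of squared errors = 33
MSE = 33 / 6 = 5.50

5.50


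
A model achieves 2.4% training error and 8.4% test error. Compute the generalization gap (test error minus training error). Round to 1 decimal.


Generalization gap = test_error - train_error
= 8.4 - 2.4
= 6.0%
A moderate gap.

6.0


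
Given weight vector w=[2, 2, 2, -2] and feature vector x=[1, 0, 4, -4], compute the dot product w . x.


Element-wise products:
2 * 1 = 2
2 * 0 = 0
2 * 4 = 8
-2 * -4 = 8
Sum = 2 + 0 + 8 + 8
= 18

18


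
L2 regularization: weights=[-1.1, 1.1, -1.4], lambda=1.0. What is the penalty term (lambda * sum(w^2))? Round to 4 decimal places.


Squaring each weight:
(-1.1)^2 = 1.21
1.1^2 = 1.21
(-1.4)^2 = 1.96
Sum of squares = 4.38
Penalty = 1.0 * 4.38 = 4.3800

4.3800


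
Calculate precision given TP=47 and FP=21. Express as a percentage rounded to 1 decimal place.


Precision = TP / (TP + FP) * 100
= 47 / (47 + 21)
= 47 / 68
= 0.6912
= 69.1%

69.1


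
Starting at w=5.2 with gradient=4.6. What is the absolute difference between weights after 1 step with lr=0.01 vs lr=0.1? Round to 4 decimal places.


With lr=0.01: w_new = 5.2 - 0.01 * 4.6 = 5.154
With lr=0.1: w_new = 5.2 - 0.1 * 4.6 = 4.74
Absolute difference = |5.154 - 4.74|
= 0.4140

0.4140


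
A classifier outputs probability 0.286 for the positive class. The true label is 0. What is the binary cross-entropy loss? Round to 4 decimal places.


For y=0: Loss = -log(1-p)
= -log(1 - 0.286)
= -log(0.714)
= -(-0.3369)
= 0.3369

0.3369


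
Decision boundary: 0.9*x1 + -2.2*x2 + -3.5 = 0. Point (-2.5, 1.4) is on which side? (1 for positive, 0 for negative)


Compute 0.9 * -2.5 + -2.2 * 1.4 + -3.5
= -2.25 + -3.08 + -3.5
= -8.83
Since -8.83 < 0, the point is on the negative side.

0


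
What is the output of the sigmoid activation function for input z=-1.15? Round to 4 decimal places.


sigmoid(z) = 1 / (1 + exp(-z))
exp(-(-1.15)) = exp(1.15) = 3.1582
1 + 3.1582 = 4.1582
1 / 4.1582 = 0.2405

0.2405


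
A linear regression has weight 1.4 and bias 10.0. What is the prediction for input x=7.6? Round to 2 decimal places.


y = 1.4 * 7.6 + (10.0)
= 10.64 + (10.0)
= 20.64

20.64


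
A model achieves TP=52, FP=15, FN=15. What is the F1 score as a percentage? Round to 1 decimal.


Precision = TP / (TP + FP) = 52 / 67 = 0.7761
Recall = TP / (TP + FN) = 52 / 67 = 0.7761
F1 = 2 * P * R / (P + R)
= 2 * 0.7761 * 0.7761 / (0.7761 + 0.7761)
= 1.2047 / 1.5522
= 0.7761
As percentage: 77.6%

77.6


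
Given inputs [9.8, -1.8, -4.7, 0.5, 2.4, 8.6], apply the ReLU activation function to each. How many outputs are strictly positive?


ReLU(x) = max(0, x) for each element:
ReLU(9.8) = 9.8
ReLU(-1.8) = 0
ReLU(-4.7) = 0
ReLU(0.5) = 0.5
ReLU(2.4) = 2.4
ReLU(8.6) = 8.6
Active neurons (>0): 4

4


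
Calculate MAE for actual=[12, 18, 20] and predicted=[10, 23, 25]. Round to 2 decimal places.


Absolute errors: [2, 5, 5]
Sum of absolute errors = 12
MAE = 12 / 3 = 4.00

4.00


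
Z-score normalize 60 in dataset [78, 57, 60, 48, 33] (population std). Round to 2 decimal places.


Mean = (78 + 57 + 60 + 48 + 33) / 5 = 55.2
Variance = sum((x_i - mean)^2) / n = 218.16
Std = sqrt(218.16) = 14.7702
Z = (x - mean) / std
= (60 - 55.2) / 14.7702
= 4.8 / 14.7702
= 0.32

0.32


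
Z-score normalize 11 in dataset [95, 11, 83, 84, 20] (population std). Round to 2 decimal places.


Mean = (95 + 11 + 83 + 84 + 20) / 5 = 58.6
Variance = sum((x_i - mean)^2) / n = 1264.24
Std = sqrt(1264.24) = 35.5562
Z = (x - mean) / std
= (11 - 58.6) / 35.5562
= -47.6 / 35.5562
= -1.34

-1.34


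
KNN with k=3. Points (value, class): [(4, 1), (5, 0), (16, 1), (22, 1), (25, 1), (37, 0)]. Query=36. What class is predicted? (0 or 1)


Distances from query 36:
Point 37 (class 0): distance = 1
Point 25 (class 1): distance = 11
Point 22 (class 1): distance = 14
K=3 nearest neighbors: classes = [0, 1, 1]
Votes for class 1: 2 / 3
Majority vote => class 1

1


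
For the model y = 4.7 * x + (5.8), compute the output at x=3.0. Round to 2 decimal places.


y = 4.7 * 3.0 + (5.8)
= 14.1 + (5.8)
= 19.90

19.90


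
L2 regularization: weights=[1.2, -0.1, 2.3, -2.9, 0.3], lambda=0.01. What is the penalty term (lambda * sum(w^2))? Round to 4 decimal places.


Squaring each weight:
1.2^2 = 1.44
(-0.1)^2 = 0.01
2.3^2 = 5.29
(-2.9)^2 = 8.41
0.3^2 = 0.09
Sum of squares = 15.24
Penalty = 0.01 * 15.24 = 0.1524

0.1524


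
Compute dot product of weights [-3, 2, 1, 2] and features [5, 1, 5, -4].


Element-wise products:
-3 * 5 = -15
2 * 1 = 2
1 * 5 = 5
2 * -4 = -8
Sum = -15 + 2 + 5 + -8
= -16

-16


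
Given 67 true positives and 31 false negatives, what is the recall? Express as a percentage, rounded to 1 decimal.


Recall = TP / (TP + FN) * 100
= 67 / (67 + 31)
= 67 / 98
= 0.6837
= 68.4%

68.4


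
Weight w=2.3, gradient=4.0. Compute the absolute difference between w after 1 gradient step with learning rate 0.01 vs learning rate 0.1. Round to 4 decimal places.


With lr=0.01: w_new = 2.3 - 0.01 * 4.0 = 2.26
With lr=0.1: w_new = 2.3 - 0.1 * 4.0 = 1.9
Absolute difference = |2.26 - 1.9|
= 0.3600

0.3600


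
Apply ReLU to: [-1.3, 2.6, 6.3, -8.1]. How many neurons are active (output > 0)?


ReLU(x) = max(0, x) for each element:
ReLU(-1.3) = 0
ReLU(2.6) = 2.6
ReLU(6.3) = 6.3
ReLU(-8.1) = 0
Active neurons (>0): 2

2


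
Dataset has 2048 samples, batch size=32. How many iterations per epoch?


Iterations per epoch = dataset_size / batch_size
= 2048 / 32
= 64

64


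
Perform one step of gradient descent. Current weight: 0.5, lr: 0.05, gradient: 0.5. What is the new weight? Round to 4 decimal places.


w_new = w_old - lr * gradient
= 0.5 - 0.05 * 0.5
= 0.5 - (0.025)
= 0.4750

0.4750


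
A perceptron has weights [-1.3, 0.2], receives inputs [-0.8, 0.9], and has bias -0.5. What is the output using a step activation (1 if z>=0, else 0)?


z = w . x + b
= -1.3*-0.8 + 0.2*0.9 + -0.5
= 1.04 + 0.18 + -0.5
= 1.22 + -0.5
= 0.72
Since z = 0.72 >= 0, output = 1

1


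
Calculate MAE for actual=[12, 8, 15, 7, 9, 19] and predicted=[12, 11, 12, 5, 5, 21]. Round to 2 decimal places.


Absolute errors: [0, 3, 3, 2, 4, 2]
Sum of absolute errors = 14
MAE = 14 / 6 = 2.33

2.33


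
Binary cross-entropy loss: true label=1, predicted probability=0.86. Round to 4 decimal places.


For y=1: Loss = -log(p)
= -log(0.86)
= -(-0.1508)
= 0.1508

0.1508


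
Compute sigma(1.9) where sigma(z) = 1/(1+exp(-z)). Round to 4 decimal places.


sigmoid(z) = 1 / (1 + exp(-z))
exp(-(1.9)) = exp(-1.9) = 0.1496
1 + 0.1496 = 1.1496
1 / 1.1496 = 0.8699

0.8699


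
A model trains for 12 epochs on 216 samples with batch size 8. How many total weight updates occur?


Iterations per epoch = 216 / 8 = 27
Total updates = iterations_per_epoch * epochs
= 27 * 12
= 324

324


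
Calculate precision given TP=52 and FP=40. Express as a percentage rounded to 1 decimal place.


Precision = TP / (TP + FP) * 100
= 52 / (52 + 40)
= 52 / 92
= 0.5652
= 56.5%

56.5


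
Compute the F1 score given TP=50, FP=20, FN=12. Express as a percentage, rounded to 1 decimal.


Precision = TP / (TP + FP) = 50 / 70 = 0.7143
Recall = TP / (TP + FN) = 50 / 62 = 0.8065
F1 = 2 * P * R / (P + R)
= 2 * 0.7143 * 0.8065 / (0.7143 + 0.8065)
= 1.1521 / 1.5207
= 0.7576
As percentage: 75.8%

75.8


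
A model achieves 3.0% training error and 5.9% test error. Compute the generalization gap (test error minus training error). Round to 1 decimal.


Generalization gap = test_error - train_error
= 5.9 - 3.0
= 2.9%
A moderate gap.

2.9


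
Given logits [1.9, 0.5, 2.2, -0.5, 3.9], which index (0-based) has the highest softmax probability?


Softmax is a monotonic transformation, so it preserves the argmax.
We need to find the index of the maximum logit.
Index 0: 1.9
Index 1: 0.5
Index 2: 2.2
Index 3: -0.5
Index 4: 3.9
Maximum logit = 3.9 at index 4

4


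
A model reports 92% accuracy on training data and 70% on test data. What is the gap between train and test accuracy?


Gap = train_accuracy - test_accuracy
= 92 - 70
= 22%
This large gap strongly indicates overfitting.

22


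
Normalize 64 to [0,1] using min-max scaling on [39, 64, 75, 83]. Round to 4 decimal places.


Min = 39, Max = 83
Range = 83 - 39 = 44
Scaled = (x - min) / (max - min)
= (64 - 39) / 44
= 25 / 44
= 0.5682

0.5682


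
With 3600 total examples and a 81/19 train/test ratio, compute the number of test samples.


Train samples = 3600 * 81% = 2916
Test samples = 3600 - 2916
= 684

684


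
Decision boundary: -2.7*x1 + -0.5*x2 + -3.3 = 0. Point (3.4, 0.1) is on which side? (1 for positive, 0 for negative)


Compute -2.7 * 3.4 + -0.5 * 0.1 + -3.3
= -9.18 + -0.05 + -3.3
= -12.53
Since -12.53 < 0, the point is on the negative side.

0


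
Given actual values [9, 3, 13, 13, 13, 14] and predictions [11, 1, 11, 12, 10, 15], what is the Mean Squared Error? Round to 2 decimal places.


Differences: [-2, 2, 2, 1, 3, -1]
Squared errors: [4, 4, 4, 1, 9, 1]
Sum of squared errors = 23
MSE = 23 / 6 = 3.83

3.83


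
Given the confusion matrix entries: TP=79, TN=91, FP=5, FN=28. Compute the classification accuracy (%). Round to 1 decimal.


Accuracy = (TP + TN) / (TP + TN + FP + FN) * 100
= (79 + 91) / (79 + 91 + 5 + 28)
= 170 / 203
= 0.8374
= 83.7%

83.7


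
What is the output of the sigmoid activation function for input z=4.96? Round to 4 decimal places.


sigmoid(z) = 1 / (1 + exp(-z))
exp(-(4.96)) = exp(-4.96) = 0.007
1 + 0.007 = 1.007
1 / 1.007 = 0.9930

0.9930


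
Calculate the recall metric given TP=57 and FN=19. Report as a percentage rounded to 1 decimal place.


Recall = TP / (TP + FN) * 100
= 57 / (57 + 19)
= 57 / 76
= 0.75
= 75.0%

75.0


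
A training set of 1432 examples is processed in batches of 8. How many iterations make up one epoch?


Iterations per epoch = dataset_size / batch_size
= 1432 / 8
= 179

179


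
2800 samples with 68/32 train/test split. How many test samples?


Train samples = 2800 * 68% = 1904
Test samples = 2800 - 1904
= 896

896


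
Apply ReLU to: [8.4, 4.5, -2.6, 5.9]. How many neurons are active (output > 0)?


ReLU(x) = max(0, x) for each element:
ReLU(8.4) = 8.4
ReLU(4.5) = 4.5
ReLU(-2.6) = 0
ReLU(5.9) = 5.9
Active neurons (>0): 3

3


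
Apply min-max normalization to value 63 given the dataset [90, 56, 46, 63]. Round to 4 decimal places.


Min = 46, Max = 90
Range = 90 - 46 = 44
Scaled = (x - min) / (max - min)
= (63 - 46) / 44
= 17 / 44
= 0.3864

0.3864


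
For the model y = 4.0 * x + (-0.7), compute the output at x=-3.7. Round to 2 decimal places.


y = 4.0 * -3.7 + (-0.7)
= -14.8 + (-0.7)
= -15.50

-15.50


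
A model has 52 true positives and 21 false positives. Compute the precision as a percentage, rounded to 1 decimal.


Precision = TP / (TP + FP) * 100
= 52 / (52 + 21)
= 52 / 73
= 0.7123
= 71.2%

71.2


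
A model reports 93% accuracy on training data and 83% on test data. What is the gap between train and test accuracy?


Gap = train_accuracy - test_accuracy
= 93 - 83
= 10%
This moderate gap may indicate mild overfitting.

10


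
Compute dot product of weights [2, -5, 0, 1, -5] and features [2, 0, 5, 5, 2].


Element-wise products:
2 * 2 = 4
-5 * 0 = 0
0 * 5 = 0
1 * 5 = 5
-5 * 2 = -10
Sum = 4 + 0 + 0 + 5 + -10
= -1

-1


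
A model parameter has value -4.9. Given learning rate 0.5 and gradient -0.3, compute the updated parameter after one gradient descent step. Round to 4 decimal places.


w_new = w_old - lr * gradient
= -4.9 - 0.5 * -0.3
= -4.9 - (-0.15)
= -4.7500

-4.7500


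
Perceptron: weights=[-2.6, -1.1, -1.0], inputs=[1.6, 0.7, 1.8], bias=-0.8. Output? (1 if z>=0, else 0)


z = w . x + b
= -2.6*1.6 + -1.1*0.7 + -1.0*1.8 + -0.8
= -4.16 + -0.77 + -1.8 + -0.8
= -6.73 + -0.8
= -7.53
Since z = -7.53 < 0, output = 0

0


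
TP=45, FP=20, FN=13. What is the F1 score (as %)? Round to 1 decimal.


Precision = TP / (TP + FP) = 45 / 65 = 0.6923
Recall = TP / (TP + FN) = 45 / 58 = 0.7759
F1 = 2 * P * R / (P + R)
= 2 * 0.6923 * 0.7759 / (0.6923 + 0.7759)
= 1.0743 / 1.4682
= 0.7317
As percentage: 73.2%

73.2


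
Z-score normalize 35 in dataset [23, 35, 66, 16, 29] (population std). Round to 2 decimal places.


Mean = (23 + 35 + 66 + 16 + 29) / 5 = 33.8
Variance = sum((x_i - mean)^2) / n = 298.96
Std = sqrt(298.96) = 17.2905
Z = (x - mean) / std
= (35 - 33.8) / 17.2905
= 1.2 / 17.2905
= 0.07

0.07


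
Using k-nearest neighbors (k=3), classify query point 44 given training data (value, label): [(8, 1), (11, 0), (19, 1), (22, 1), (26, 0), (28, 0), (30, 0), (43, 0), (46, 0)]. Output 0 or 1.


Distances from query 44:
Point 43 (class 0): distance = 1
Point 46 (class 0): distance = 2
Point 30 (class 0): distance = 14
K=3 nearest neighbors: classes = [0, 0, 0]
Votes for class 1: 0 / 3
Majority vote => class 0

0


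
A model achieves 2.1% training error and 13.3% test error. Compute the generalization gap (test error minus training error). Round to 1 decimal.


Generalization gap = test_error - train_error
= 13.3 - 2.1
= 11.2%
A large gap suggests overfitting.

11.2


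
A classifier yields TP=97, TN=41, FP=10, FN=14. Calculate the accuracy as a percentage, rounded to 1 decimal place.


Accuracy = (TP + TN) / (TP + TN + FP + FN) * 100
= (97 + 41) / (97 + 41 + 10 + 14)
= 138 / 162
= 0.8519
= 85.2%

85.2


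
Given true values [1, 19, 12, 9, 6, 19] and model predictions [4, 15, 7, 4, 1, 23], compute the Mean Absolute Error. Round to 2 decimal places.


Absolute errors: [3, 4, 5, 5, 5, 4]
Sum of absolute errors = 26
MAE = 26 / 6 = 4.33

4.33


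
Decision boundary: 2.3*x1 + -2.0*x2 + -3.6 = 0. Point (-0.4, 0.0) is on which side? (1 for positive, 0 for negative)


Compute 2.3 * -0.4 + -2.0 * 0.0 + -3.6
= -0.92 + -0.0 + -3.6
= -4.52
Since -4.52 < 0, the point is on the negative side.

0


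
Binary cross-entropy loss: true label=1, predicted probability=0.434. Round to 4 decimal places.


For y=1: Loss = -log(p)
= -log(0.434)
= -(-0.8347)
= 0.8347

0.8347


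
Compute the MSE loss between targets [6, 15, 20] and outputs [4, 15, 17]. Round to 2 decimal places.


Differences: [2, 0, 3]
Squared errors: [4, 0, 9]
Sum of squared errors = 13
MSE = 13 / 3 = 4.33

4.33


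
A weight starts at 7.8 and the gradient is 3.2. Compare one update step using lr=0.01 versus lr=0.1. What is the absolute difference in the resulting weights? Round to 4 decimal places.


With lr=0.01: w_new = 7.8 - 0.01 * 3.2 = 7.768
With lr=0.1: w_new = 7.8 - 0.1 * 3.2 = 7.48
Absolute difference = |7.768 - 7.48|
= 0.2880

0.2880


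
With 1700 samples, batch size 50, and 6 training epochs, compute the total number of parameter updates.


Iterations per epoch = 1700 / 50 = 34
Total updates = iterations_per_epoch * epochs
= 34 * 6
= 204

204


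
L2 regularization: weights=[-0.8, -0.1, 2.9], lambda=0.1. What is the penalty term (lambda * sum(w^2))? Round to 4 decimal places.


Squaring each weight:
(-0.8)^2 = 0.64
(-0.1)^2 = 0.01
2.9^2 = 8.41
Sum of squares = 9.06
Penalty = 0.1 * 9.06 = 0.9060

0.9060


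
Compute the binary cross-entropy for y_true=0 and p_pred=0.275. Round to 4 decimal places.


For y=0: Loss = -log(1-p)
= -log(1 - 0.275)
= -log(0.725)
= -(-0.3216)
= 0.3216

0.3216


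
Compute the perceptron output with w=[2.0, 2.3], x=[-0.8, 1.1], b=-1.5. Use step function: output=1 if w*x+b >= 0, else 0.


z = w . x + b
= 2.0*-0.8 + 2.3*1.1 + -1.5
= -1.6 + 2.53 + -1.5
= 0.93 + -1.5
= -0.57
Since z = -0.57 < 0, output = 0

0


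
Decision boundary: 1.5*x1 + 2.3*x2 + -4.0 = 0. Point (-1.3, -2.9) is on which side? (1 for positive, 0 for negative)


Compute 1.5 * -1.3 + 2.3 * -2.9 + -4.0
= -1.95 + -6.67 + -4.0
= -12.62
Since -12.62 < 0, the point is on the negative side.

0


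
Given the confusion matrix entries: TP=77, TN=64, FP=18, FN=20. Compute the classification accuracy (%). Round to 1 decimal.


Accuracy = (TP + TN) / (TP + TN + FP + FN) * 100
= (77 + 64) / (77 + 64 + 18 + 20)
= 141 / 179
= 0.7877
= 78.8%

78.8


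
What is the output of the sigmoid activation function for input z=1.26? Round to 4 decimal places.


sigmoid(z) = 1 / (1 + exp(-z))
exp(-(1.26)) = exp(-1.26) = 0.2837
1 + 0.2837 = 1.2837
1 / 1.2837 = 0.7790

0.7790


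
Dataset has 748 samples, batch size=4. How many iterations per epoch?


Iterations per epoch = dataset_size / batch_size
= 748 / 4
= 187

187


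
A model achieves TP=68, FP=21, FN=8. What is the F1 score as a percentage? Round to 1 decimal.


Precision = TP / (TP + FP) = 68 / 89 = 0.764
Recall = TP / (TP + FN) = 68 / 76 = 0.8947
F1 = 2 * P * R / (P + R)
= 2 * 0.764 * 0.8947 / (0.764 + 0.8947)
= 1.3672 / 1.6588
= 0.8242
As percentage: 82.4%

82.4


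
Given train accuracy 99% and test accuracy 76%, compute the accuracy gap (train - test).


Gap = train_accuracy - test_accuracy
= 99 - 76
= 23%
This large gap strongly indicates overfitting.

23


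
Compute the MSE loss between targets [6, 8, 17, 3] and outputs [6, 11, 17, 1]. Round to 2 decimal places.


Differences: [0, -3, 0, 2]
Squared errors: [0, 9, 0, 4]
Sum of squared errors = 13
MSE = 13 / 4 = 3.25

3.25


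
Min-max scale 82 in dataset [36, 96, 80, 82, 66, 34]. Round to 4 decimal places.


Min = 34, Max = 96
Range = 96 - 34 = 62
Scaled = (x - min) / (max - min)
= (82 - 34) / 62
= 48 / 62
= 0.7742

0.7742


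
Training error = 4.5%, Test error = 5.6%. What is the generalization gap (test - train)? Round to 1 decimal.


Generalization gap = test_error - train_error
= 5.6 - 4.5
= 1.1%
A small gap suggests good generalization.

1.1


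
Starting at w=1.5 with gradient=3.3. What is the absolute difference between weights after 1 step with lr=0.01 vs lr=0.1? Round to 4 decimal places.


With lr=0.01: w_new = 1.5 - 0.01 * 3.3 = 1.467
With lr=0.1: w_new = 1.5 - 0.1 * 3.3 = 1.17
Absolute difference = |1.467 - 1.17|
= 0.2970

0.2970


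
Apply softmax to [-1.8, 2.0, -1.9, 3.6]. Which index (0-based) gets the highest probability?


Softmax is a monotonic transformation, so it preserves the argmax.
We need to find the index of the maximum logit.
Index 0: -1.8
Index 1: 2.0
Index 2: -1.9
Index 3: 3.6
Maximum logit = 3.6 at index 3

3


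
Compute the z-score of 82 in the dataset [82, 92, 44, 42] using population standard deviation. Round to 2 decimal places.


Mean = (82 + 92 + 44 + 42) / 4 = 65.0
Variance = sum((x_i - mean)^2) / n = 497.0
Std = sqrt(497.0) = 22.2935
Z = (x - mean) / std
= (82 - 65.0) / 22.2935
= 17.0 / 22.2935
= 0.76

0.76


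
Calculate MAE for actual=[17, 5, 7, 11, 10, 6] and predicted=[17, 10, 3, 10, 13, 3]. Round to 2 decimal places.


Absolute errors: [0, 5, 4, 1, 3, 3]
Sum of absolute errors = 16
MAE = 16 / 6 = 2.67

2.67


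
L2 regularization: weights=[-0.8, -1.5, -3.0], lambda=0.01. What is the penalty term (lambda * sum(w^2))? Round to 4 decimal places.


Squaring each weight:
(-0.8)^2 = 0.64
(-1.5)^2 = 2.25
(-3.0)^2 = 9.0
Sum of squares = 11.89
Penalty = 0.01 * 11.89 = 0.1189

0.1189


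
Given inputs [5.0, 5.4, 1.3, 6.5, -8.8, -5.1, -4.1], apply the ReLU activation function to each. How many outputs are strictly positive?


ReLU(x) = max(0, x) for each element:
ReLU(5.0) = 5.0
ReLU(5.4) = 5.4
ReLU(1.3) = 1.3
ReLU(6.5) = 6.5
ReLU(-8.8) = 0
ReLU(-5.1) = 0
ReLU(-4.1) = 0
Active neurons (>0): 4

4


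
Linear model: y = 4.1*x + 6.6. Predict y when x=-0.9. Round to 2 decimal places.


y = 4.1 * -0.9 + (6.6)
= -3.69 + (6.6)
= 2.91

2.91


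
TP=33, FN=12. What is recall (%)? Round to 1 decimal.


Recall = TP / (TP + FN) * 100
= 33 / (33 + 12)
= 33 / 45
= 0.7333
= 73.3%

73.3


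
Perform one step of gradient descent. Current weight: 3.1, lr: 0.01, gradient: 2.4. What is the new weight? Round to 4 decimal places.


w_new = w_old - lr * gradient
= 3.1 - 0.01 * 2.4
= 3.1 - (0.024)
= 3.0760

3.0760


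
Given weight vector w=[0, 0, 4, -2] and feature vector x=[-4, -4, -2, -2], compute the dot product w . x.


Element-wise products:
0 * -4 = 0
0 * -4 = 0
4 * -2 = -8
-2 * -2 = 4
Sum = 0 + 0 + -8 + 4
= -4

-4


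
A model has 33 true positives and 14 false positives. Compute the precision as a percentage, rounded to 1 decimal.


Precision = TP / (TP + FP) * 100
= 33 / (33 + 14)
= 33 / 47
= 0.7021
= 70.2%

70.2


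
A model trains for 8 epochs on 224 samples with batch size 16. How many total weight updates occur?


Iterations per epoch = 224 / 16 = 14
Total updates = iterations_per_epoch * epochs
= 14 * 8
= 112

112


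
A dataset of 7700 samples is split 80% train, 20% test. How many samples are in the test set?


Train samples = 7700 * 80% = 6160
Test samples = 7700 - 6160
= 1540

1540


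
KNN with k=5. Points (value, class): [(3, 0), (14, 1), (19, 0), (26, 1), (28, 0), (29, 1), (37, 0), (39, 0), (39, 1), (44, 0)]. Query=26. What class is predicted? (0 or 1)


Distances from query 26:
Point 26 (class 1): distance = 0
Point 28 (class 0): distance = 2
Point 29 (class 1): distance = 3
Point 19 (class 0): distance = 7
Point 37 (class 0): distance = 11
K=5 nearest neighbors: classes = [1, 0, 1, 0, 0]
Votes for class 1: 2 / 5
Majority vote => class 0

0


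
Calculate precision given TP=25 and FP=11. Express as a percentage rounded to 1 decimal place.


Precision = TP / (TP + FP) * 100
= 25 / (25 + 11)
= 25 / 36
= 0.6944
= 69.4%

69.4


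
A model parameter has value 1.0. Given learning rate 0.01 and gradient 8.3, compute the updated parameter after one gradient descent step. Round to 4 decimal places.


w_new = w_old - lr * gradient
= 1.0 - 0.01 * 8.3
= 1.0 - (0.083)
= 0.9170

0.9170


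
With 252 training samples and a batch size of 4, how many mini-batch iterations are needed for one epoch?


Iterations per epoch = dataset_size / batch_size
= 252 / 4
= 63

63


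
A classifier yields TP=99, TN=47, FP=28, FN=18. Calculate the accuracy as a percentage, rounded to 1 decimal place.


Accuracy = (TP + TN) / (TP + TN + FP + FN) * 100
= (99 + 47) / (99 + 47 + 28 + 18)
= 146 / 192
= 0.7604
= 76.0%

76.0


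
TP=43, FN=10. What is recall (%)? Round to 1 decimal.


Recall = TP / (TP + FN) * 100
= 43 / (43 + 10)
= 43 / 53
= 0.8113
= 81.1%

81.1


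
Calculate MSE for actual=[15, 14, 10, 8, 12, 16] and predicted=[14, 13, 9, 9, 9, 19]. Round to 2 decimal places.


Differences: [1, 1, 1, -1, 3, -3]
Squared errors: [1, 1, 1, 1, 9, 9]
Sum of squared errors = 22
MSE = 22 / 6 = 3.67

3.67


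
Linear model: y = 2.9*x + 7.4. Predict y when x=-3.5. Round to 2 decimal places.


y = 2.9 * -3.5 + (7.4)
= -10.15 + (7.4)
= -2.75

-2.75


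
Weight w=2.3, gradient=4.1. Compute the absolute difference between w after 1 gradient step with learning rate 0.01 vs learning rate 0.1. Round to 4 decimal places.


With lr=0.01: w_new = 2.3 - 0.01 * 4.1 = 2.259
With lr=0.1: w_new = 2.3 - 0.1 * 4.1 = 1.89
Absolute difference = |2.259 - 1.89|
= 0.3690

0.3690


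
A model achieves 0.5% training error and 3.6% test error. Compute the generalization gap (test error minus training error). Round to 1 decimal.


Generalization gap = test_error - train_error
= 3.6 - 0.5
= 3.1%
A moderate gap.

3.1


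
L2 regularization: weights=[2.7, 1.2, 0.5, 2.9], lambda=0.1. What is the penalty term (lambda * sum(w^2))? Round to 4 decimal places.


Squaring each weight:
2.7^2 = 7.29
1.2^2 = 1.44
0.5^2 = 0.25
2.9^2 = 8.41
Sum of squares = 17.39
Penalty = 0.1 * 17.39 = 1.7390

1.7390


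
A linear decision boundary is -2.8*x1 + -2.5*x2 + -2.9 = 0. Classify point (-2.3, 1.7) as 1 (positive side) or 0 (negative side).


Compute -2.8 * -2.3 + -2.5 * 1.7 + -2.9
= 6.44 + -4.25 + -2.9
= -0.71
Since -0.71 < 0, the point is on the negative side.

0


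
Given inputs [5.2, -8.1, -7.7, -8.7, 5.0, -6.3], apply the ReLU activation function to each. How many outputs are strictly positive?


ReLU(x) = max(0, x) for each element:
ReLU(5.2) = 5.2
ReLU(-8.1) = 0
ReLU(-7.7) = 0
ReLU(-8.7) = 0
ReLU(5.0) = 5.0
ReLU(-6.3) = 0
Active neurons (>0): 2

2


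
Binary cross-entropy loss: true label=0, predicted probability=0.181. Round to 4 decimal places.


For y=0: Loss = -log(1-p)
= -log(1 - 0.181)
= -log(0.819)
= -(-0.1997)
= 0.1997

0.1997


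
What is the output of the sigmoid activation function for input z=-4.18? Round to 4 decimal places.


sigmoid(z) = 1 / (1 + exp(-z))
exp(-(-4.18)) = exp(4.18) = 65.3659
1 + 65.3659 = 66.3659
1 / 66.3659 = 0.0151

0.0151


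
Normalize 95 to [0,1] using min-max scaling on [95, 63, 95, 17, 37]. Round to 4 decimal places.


Min = 17, Max = 95
Range = 95 - 17 = 78
Scaled = (x - min) / (max - min)
= (95 - 17) / 78
= 78 / 78
= 1.0000

1.0000


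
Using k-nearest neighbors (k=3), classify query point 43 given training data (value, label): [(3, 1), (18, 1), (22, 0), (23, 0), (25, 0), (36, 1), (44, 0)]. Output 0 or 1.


Distances from query 43:
Point 44 (class 0): distance = 1
Point 36 (class 1): distance = 7
Point 25 (class 0): distance = 18
K=3 nearest neighbors: classes = [0, 1, 0]
Votes for class 1: 1 / 3
Majority vote => class 0

0


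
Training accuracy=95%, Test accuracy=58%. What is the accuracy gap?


Gap = train_accuracy - test_accuracy
= 95 - 58
= 37%
This large gap strongly indicates overfitting.

37


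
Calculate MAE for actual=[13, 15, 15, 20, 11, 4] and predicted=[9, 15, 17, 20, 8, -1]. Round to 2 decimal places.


Absolute errors: [4, 0, 2, 0, 3, 5]
Sum of absolute errors = 14
MAE = 14 / 6 = 2.33

2.33


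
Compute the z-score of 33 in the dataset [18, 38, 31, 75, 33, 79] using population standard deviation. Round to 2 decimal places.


Mean = (18 + 38 + 31 + 75 + 33 + 79) / 6 = 45.6667
Variance = sum((x_i - mean)^2) / n = 528.5556
Std = sqrt(528.5556) = 22.9903
Z = (x - mean) / std
= (33 - 45.6667) / 22.9903
= -12.6667 / 22.9903
= -0.55

-0.55


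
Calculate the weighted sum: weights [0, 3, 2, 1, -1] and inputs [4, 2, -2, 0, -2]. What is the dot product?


Element-wise products:
0 * 4 = 0
3 * 2 = 6
2 * -2 = -4
1 * 0 = 0
-1 * -2 = 2
Sum = 0 + 6 + -4 + 0 + 2
= 4

4


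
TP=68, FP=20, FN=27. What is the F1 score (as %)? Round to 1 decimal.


Precision = TP / (TP + FP) = 68 / 88 = 0.7727
Recall = TP / (TP + FN) = 68 / 95 = 0.7158
F1 = 2 * P * R / (P + R)
= 2 * 0.7727 * 0.7158 / (0.7727 + 0.7158)
= 1.1062 / 1.4885
= 0.7432
As percentage: 74.3%

74.3


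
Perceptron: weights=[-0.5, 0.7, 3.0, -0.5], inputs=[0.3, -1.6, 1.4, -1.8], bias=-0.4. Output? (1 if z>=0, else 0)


z = w . x + b
= -0.5*0.3 + 0.7*-1.6 + 3.0*1.4 + -0.5*-1.8 + -0.4
= -0.15 + -1.12 + 4.2 + 0.9 + -0.4
= 3.83 + -0.4
= 3.43
Since z = 3.43 >= 0, output = 1

1


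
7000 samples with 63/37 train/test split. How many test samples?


Train samples = 7000 * 63% = 4410
Test samples = 7000 - 4410
= 2590

2590


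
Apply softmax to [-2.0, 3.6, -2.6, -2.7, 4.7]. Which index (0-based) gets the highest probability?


Softmax is a monotonic transformation, so it preserves the argmax.
We need to find the index of the maximum logit.
Index 0: -2.0
Index 1: 3.6
Index 2: -2.6
Index 3: -2.7
Index 4: 4.7
Maximum logit = 4.7 at index 4

4


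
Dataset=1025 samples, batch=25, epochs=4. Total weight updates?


Iterations per epoch = 1025 / 25 = 41
Total updates = iterations_per_epoch * epochs
= 41 * 4
= 164

164


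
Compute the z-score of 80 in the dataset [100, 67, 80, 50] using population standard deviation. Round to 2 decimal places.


Mean = (100 + 67 + 80 + 50) / 4 = 74.25
Variance = sum((x_i - mean)^2) / n = 334.1875
Std = sqrt(334.1875) = 18.2808
Z = (x - mean) / std
= (80 - 74.25) / 18.2808
= 5.75 / 18.2808
= 0.31

0.31


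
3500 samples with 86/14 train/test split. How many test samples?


Train samples = 3500 * 86% = 3010
Test samples = 3500 - 3010
= 490

490


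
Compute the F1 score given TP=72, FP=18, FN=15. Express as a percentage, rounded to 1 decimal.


Precision = TP / (TP + FP) = 72 / 90 = 0.8
Recall = TP / (TP + FN) = 72 / 87 = 0.8276
F1 = 2 * P * R / (P + R)
= 2 * 0.8 * 0.8276 / (0.8 + 0.8276)
= 1.3241 / 1.6276
= 0.8136
As percentage: 81.4%

81.4


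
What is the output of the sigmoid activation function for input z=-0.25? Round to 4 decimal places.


sigmoid(z) = 1 / (1 + exp(-z))
exp(-(-0.25)) = exp(0.25) = 1.284
1 + 1.284 = 2.284
1 / 2.284 = 0.4378

0.4378


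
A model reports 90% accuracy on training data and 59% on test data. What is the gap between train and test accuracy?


Gap = train_accuracy - test_accuracy
= 90 - 59
= 31%
This large gap strongly indicates overfitting.

31


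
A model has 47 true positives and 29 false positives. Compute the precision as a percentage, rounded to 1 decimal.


Precision = TP / (TP + FP) * 100
= 47 / (47 + 29)
= 47 / 76
= 0.6184
= 61.8%

61.8


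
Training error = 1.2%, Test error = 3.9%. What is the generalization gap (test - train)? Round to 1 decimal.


Generalization gap = test_error - train_error
= 3.9 - 1.2
= 2.7%
A moderate gap.

2.7


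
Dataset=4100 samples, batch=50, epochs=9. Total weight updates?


Iterations per epoch = 4100 / 50 = 82
Total updates = iterations_per_epoch * epochs
= 82 * 9
= 738

738


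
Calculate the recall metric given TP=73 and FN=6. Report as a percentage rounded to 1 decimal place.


Recall = TP / (TP + FN) * 100
= 73 / (73 + 6)
= 73 / 79
= 0.9241
= 92.4%

92.4


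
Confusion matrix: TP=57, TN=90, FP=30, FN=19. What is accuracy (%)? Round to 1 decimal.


Accuracy = (TP + TN) / (TP + TN + FP + FN) * 100
= (57 + 90) / (57 + 90 + 30 + 19)
= 147 / 196
= 0.75
= 75.0%

75.0


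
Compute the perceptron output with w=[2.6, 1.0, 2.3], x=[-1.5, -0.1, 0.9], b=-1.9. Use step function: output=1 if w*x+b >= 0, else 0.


z = w . x + b
= 2.6*-1.5 + 1.0*-0.1 + 2.3*0.9 + -1.9
= -3.9 + -0.1 + 2.07 + -1.9
= -1.93 + -1.9
= -3.83
Since z = -3.83 < 0, output = 0

0


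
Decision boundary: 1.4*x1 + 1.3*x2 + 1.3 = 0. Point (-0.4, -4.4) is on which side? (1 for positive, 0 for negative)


Compute 1.4 * -0.4 + 1.3 * -4.4 + 1.3
= -0.56 + -5.72 + 1.3
= -4.98
Since -4.98 < 0, the point is on the negative side.

0


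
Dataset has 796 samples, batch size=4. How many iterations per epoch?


Iterations per epoch = dataset_size / batch_size
= 796 / 4
= 199

199


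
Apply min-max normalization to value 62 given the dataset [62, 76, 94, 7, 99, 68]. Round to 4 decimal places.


Min = 7, Max = 99
Range = 99 - 7 = 92
Scaled = (x - min) / (max - min)
= (62 - 7) / 92
= 55 / 92
= 0.5978

0.5978


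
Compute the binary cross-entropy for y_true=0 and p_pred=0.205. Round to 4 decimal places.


For y=0: Loss = -log(1-p)
= -log(1 - 0.205)
= -log(0.795)
= -(-0.2294)
= 0.2294

0.2294


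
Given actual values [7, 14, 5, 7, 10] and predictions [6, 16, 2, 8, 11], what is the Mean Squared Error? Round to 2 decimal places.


Differences: [1, -2, 3, -1, -1]
Squared errors: [1, 4, 9, 1, 1]
Sum of squared errors = 16
MSE = 16 / 5 = 3.20

3.20
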